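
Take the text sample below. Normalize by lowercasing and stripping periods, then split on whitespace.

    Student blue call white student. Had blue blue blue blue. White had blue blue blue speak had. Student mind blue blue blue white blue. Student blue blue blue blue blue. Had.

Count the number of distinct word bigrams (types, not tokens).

31 tokens → 30 bigram windows in total.
Repeated bigrams (each contributes count−1 duplicates):
  blue blue: 11
  blue white: 2
  had blue: 2
  student blue: 2
13 duplicate windows → 30 − 13 = 17 distinct.

17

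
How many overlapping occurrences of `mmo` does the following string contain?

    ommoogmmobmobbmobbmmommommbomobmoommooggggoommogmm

Sliding a length-3 window over the 50 characters (48 positions):
  position 2–4: mmo
  position 7–9: mmo
  position 19–21: mmo
  position 22–24: mmo
  position 35–37: mmo
  position 45–47: mmo

6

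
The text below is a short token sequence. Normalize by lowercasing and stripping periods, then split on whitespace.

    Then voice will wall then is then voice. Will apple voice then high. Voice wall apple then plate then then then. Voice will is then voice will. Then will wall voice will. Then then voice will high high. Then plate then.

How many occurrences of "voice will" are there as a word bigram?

6

Scanning the 40 overlapping bigram windows for "voice will":
  position 2–3: voice will
  position 8–9: voice will
  position 22–23: voice will
  position 26–27: voice will
  position 31–32: voice will
  position 35–36: voice will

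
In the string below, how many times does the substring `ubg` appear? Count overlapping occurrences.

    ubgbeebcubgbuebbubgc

3

Sliding a length-3 window over the 20 characters (18 positions):
  position 1–3: ubg
  position 9–11: ubg
  position 17–19: ubg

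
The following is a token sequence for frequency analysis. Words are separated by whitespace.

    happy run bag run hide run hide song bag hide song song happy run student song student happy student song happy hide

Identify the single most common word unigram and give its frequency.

"song", 5 times

Unigram frequencies (highest first):
  song: 5
  happy: 4
  run: 4
  hide: 4
  student: 3
  bag: 2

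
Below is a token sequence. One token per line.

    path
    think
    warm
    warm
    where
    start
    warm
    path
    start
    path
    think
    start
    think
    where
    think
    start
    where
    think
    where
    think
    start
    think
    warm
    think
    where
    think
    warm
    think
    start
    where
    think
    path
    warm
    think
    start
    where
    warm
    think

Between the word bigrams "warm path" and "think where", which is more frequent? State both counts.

"warm path": 1 occurrence
"think where": 3 occurrences

"think where" (3 vs 1)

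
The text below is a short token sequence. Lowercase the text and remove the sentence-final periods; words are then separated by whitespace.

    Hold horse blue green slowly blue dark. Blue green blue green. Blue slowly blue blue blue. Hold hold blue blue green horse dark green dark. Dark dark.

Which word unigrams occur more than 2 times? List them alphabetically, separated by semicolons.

blue; dark; green; hold

Unigram counts meeting the condition (more than 2 times):
  blue: 10
  dark: 5
  green: 5
  hold: 3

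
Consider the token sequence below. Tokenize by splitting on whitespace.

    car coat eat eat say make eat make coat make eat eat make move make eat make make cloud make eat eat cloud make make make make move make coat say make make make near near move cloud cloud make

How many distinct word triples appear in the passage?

40 tokens → 38 trigram windows in total.
Repeated trigrams (each contributes count−1 duplicates):
  make make make: 3
  make eat eat: 2
  make eat make: 2
  make move make: 2
5 duplicate windows → 38 − 5 = 33 distinct.

33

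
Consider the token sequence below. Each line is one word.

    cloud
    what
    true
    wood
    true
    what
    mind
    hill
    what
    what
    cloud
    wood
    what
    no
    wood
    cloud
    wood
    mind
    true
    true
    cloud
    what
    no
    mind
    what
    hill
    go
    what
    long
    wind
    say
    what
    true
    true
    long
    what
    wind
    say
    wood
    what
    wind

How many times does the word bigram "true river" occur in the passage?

Scanning the 40 overlapping bigram windows for "true river":
  (none found)

0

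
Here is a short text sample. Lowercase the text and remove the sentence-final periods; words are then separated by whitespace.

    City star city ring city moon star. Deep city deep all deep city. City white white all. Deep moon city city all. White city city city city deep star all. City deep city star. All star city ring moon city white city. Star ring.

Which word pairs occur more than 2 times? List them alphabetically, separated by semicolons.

city city; city deep; city star; deep city

Bigram counts meeting the condition (more than 2 times):
  city city: 5
  city deep: 3
  city star: 3
  deep city: 3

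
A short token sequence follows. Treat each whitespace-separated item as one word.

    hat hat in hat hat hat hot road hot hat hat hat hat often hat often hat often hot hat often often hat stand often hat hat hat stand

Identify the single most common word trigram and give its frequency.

"hat hat hat", 4 times

Trigram frequencies (highest first):
  hat hat hat: 4
  hat often hat: 2
  often hat often: 2
  hat hat in: 1
  hat in hat: 1
  in hat hat: 1
  … (16 more, each ≤ 1)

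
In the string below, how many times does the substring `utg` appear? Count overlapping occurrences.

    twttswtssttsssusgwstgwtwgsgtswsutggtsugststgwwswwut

Sliding a length-3 window over the 51 characters (49 positions):
  position 32–34: utg

1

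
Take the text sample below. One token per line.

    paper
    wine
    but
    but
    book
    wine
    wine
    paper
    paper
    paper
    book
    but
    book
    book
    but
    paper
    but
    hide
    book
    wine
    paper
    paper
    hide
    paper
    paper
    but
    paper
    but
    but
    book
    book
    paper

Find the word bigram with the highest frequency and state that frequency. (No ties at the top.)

Bigram frequencies (highest first):
  paper paper: 4
  but book: 3
  paper but: 3
  but but: 2
  book wine: 2
  wine paper: 2
  … (12 more, each ≤ 2)

"paper paper", 4 times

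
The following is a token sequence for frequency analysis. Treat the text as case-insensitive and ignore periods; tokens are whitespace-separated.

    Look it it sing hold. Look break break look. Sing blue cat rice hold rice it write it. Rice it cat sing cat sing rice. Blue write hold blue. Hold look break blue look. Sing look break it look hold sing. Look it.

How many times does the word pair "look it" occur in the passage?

Scanning the 42 overlapping bigram windows for "look it":
  position 1–2: look it
  position 42–43: look it

2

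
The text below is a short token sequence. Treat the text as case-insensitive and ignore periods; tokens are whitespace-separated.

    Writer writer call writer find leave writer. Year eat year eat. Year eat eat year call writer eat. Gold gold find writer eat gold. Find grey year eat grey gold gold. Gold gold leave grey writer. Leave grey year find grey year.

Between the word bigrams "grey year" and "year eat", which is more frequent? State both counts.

"grey year": 3 occurrences
"year eat": 4 occurrences

"year eat" (4 vs 3)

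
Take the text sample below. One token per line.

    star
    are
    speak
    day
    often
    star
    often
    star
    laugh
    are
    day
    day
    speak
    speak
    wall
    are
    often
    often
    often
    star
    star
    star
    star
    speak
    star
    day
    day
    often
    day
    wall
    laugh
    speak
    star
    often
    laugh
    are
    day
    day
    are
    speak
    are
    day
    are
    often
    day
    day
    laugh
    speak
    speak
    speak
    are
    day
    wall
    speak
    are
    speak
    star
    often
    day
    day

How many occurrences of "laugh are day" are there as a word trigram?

2

Scanning the 58 overlapping trigram windows for "laugh are day":
  position 9–11: laugh are day
  position 35–37: laugh are day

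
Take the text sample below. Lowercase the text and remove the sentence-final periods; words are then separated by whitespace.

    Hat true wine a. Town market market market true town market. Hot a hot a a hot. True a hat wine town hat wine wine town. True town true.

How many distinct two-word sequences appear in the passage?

20

29 tokens → 28 bigram windows in total.
Repeated bigrams (each contributes count−1 duplicates):
  a hot: 2
  hat wine: 2
  hot a: 2
  market market: 2
  town market: 2
  town true: 2
  true town: 2
  wine town: 2
8 duplicate windows → 28 − 8 = 20 distinct.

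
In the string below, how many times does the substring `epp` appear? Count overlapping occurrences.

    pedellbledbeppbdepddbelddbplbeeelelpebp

Sliding a length-3 window over the 39 characters (37 positions):
  position 12–14: epp

1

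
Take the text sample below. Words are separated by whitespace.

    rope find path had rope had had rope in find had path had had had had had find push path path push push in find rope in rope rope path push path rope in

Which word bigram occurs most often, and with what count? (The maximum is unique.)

"had had", 5 times

Bigram frequencies (highest first):
  had had: 5
  rope in: 3
  path had: 2
  had rope: 2
  in find: 2
  push path: 2
  … (16 more, each ≤ 2)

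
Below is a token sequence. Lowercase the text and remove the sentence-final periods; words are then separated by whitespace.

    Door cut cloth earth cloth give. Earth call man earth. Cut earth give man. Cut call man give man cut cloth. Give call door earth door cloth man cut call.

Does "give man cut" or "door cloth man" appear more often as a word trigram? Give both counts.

"give man cut": 2 occurrences
"door cloth man": 1 occurrence

"give man cut" (2 vs 1)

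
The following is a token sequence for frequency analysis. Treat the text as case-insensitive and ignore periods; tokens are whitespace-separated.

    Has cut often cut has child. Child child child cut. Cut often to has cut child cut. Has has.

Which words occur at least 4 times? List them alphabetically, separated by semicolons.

Unigram counts meeting the condition (at least 4 times):
  child: 5
  cut: 6
  has: 5

child; cut; has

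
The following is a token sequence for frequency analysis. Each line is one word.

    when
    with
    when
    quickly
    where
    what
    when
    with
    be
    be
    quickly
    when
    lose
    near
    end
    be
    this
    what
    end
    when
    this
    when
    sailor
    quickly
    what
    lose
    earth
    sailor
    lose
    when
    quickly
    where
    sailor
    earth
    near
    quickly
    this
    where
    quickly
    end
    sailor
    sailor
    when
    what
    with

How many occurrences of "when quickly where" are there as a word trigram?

2

Scanning the 43 overlapping trigram windows for "when quickly where":
  position 3–5: when quickly where
  position 30–32: when quickly where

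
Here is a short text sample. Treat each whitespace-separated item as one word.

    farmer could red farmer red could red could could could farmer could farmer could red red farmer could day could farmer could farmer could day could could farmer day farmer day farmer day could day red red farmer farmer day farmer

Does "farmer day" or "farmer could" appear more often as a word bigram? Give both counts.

"farmer day": 4 occurrences
"farmer could": 6 occurrences

"farmer could" (6 vs 4)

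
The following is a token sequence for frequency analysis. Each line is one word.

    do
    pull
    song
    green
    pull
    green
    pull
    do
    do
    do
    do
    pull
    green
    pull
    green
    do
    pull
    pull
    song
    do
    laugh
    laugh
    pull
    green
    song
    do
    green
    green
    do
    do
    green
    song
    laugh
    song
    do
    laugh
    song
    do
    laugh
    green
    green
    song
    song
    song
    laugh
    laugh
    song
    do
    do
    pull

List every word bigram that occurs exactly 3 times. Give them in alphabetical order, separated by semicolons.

Bigram counts meeting the condition (exactly 3 times):
  do laugh: 3
  green pull: 3
  green song: 3
  laugh song: 3

do laugh; green pull; green song; laugh song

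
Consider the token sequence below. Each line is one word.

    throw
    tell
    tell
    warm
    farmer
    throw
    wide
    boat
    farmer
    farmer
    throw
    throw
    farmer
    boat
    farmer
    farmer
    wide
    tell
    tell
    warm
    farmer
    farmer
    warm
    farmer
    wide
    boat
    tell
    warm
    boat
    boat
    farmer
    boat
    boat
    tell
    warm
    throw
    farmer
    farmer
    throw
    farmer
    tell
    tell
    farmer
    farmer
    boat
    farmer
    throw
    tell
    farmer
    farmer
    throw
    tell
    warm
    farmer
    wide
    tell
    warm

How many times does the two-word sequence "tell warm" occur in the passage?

6

Scanning the 56 overlapping bigram windows for "tell warm":
  position 3–4: tell warm
  position 19–20: tell warm
  position 27–28: tell warm
  position 34–35: tell warm
  position 52–53: tell warm
  position 56–57: tell warm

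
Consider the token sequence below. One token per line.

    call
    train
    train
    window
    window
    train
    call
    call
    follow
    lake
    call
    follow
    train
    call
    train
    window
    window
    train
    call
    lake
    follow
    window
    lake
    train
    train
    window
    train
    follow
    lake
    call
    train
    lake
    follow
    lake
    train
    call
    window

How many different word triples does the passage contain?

30

37 tokens → 35 trigram windows in total.
Repeated trigrams (each contributes count−1 duplicates):
  follow lake call: 2
  train train window: 2
  train window window: 2
  window train call: 2
  window window train: 2
5 duplicate windows → 35 − 5 = 30 distinct.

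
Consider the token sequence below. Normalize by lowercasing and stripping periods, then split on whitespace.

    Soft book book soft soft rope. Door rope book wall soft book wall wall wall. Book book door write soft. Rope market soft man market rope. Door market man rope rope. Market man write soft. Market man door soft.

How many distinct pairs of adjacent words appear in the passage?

28

39 tokens → 38 bigram windows in total.
Repeated bigrams (each contributes count−1 duplicates):
  market man: 3
  book book: 2
  book wall: 2
  rope door: 2
  rope market: 2
  soft book: 2
  soft rope: 2
  wall wall: 2
  … (1 more repeated)
10 duplicate windows → 38 − 10 = 28 distinct.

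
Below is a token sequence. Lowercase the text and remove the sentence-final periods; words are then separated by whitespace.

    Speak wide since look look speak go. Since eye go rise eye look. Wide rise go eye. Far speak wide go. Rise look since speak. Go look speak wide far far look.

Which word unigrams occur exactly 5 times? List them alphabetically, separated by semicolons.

Unigram counts meeting the condition (exactly 5 times):
  go: 5
  speak: 5

go; speak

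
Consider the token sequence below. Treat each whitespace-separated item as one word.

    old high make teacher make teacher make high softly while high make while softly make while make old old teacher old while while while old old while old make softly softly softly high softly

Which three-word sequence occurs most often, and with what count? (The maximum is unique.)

"make teacher make", 2 times

Trigram frequencies (highest first):
  make teacher make: 2
  old high make: 1
  high make teacher: 1
  teacher make teacher: 1
  teacher make high: 1
  make high softly: 1
  … (25 more, each ≤ 1)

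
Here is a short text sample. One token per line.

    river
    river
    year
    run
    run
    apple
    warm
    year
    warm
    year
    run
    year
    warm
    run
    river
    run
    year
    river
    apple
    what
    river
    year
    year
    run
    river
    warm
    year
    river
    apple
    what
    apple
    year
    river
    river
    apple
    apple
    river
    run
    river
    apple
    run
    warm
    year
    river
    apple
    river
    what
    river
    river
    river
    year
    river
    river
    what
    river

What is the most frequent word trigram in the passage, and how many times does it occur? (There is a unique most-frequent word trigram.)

Trigram frequencies (highest first):
  year river apple: 3
  river river year: 2
  river apple what: 2
  warm year river: 2
  year river river: 2
  river what river: 2
  … (40 more, each ≤ 1)

"year river apple", 3 times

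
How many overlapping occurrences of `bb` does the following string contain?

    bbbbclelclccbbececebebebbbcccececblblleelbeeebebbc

Sliding a length-2 window over the 50 characters (49 positions):
  position 1–2: bb
  position 2–3: bb
  position 3–4: bb
  position 13–14: bb
  position 24–25: bb
  position 25–26: bb
  position 48–49: bb

7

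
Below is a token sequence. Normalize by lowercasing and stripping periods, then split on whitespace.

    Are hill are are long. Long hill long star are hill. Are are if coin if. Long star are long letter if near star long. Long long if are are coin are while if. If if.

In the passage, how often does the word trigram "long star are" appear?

Scanning the 34 overlapping trigram windows for "long star are":
  position 8–10: long star are
  position 17–19: long star are

2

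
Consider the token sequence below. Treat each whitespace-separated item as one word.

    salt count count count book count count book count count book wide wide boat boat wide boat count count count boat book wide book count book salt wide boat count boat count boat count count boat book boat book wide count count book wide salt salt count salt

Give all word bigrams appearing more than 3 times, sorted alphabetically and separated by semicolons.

boat count; book wide; count boat; count book; count count

Bigram counts meeting the condition (more than 3 times):
  boat count: 4
  book wide: 4
  count boat: 4
  count book: 5
  count count: 8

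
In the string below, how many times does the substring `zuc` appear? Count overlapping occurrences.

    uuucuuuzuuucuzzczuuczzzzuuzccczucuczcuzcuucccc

Sliding a length-3 window over the 46 characters (44 positions):
  position 31–33: zuc

1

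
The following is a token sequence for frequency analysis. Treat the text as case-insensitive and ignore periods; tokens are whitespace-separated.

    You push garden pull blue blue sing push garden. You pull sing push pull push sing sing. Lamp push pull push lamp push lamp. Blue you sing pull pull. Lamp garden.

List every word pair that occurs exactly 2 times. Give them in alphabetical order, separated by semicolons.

Bigram counts meeting the condition (exactly 2 times):
  lamp push: 2
  pull push: 2
  push garden: 2
  push lamp: 2
  push pull: 2
  sing push: 2

lamp push; pull push; push garden; push lamp; push pull; sing push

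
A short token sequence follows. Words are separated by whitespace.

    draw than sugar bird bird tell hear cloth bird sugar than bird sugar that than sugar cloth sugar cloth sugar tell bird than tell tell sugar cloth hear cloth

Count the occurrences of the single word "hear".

Scanning the 29 tokens for "hear":
  position 7: hear
  position 28: hear

2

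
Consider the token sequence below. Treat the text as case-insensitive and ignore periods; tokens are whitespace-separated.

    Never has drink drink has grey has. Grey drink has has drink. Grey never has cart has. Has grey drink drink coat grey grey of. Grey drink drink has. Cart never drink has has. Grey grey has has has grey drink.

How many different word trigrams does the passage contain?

41 tokens → 39 trigram windows in total.
Repeated trigrams (each contributes count−1 duplicates):
  has grey drink: 3
  has has grey: 3
  drink drink has: 2
  drink has has: 2
  grey drink drink: 2
7 duplicate windows → 39 − 7 = 32 distinct.

32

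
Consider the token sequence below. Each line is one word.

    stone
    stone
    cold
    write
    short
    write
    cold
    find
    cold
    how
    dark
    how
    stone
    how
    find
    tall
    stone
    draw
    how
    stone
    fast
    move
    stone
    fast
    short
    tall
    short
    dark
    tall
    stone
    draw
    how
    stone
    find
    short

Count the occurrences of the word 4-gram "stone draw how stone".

Scanning the 32 overlapping 4-gram windows for "stone draw how stone":
  position 17–20: stone draw how stone
  position 30–33: stone draw how stone

2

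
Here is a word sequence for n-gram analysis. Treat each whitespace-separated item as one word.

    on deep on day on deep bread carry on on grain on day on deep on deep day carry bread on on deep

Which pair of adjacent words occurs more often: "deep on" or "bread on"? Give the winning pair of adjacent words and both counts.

"deep on": 2 occurrences
"bread on": 1 occurrence

"deep on" (2 vs 1)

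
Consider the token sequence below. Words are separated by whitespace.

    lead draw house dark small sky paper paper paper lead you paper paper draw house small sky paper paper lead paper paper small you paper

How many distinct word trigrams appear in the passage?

20

25 tokens → 23 trigram windows in total.
Repeated trigrams (each contributes count−1 duplicates):
  paper paper lead: 2
  sky paper paper: 2
  small sky paper: 2
3 duplicate windows → 23 − 3 = 20 distinct.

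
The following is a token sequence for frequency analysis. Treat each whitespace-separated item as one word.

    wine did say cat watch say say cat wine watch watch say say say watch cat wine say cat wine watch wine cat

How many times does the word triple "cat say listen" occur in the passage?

0

Scanning the 21 overlapping trigram windows for "cat say listen":
  (none found)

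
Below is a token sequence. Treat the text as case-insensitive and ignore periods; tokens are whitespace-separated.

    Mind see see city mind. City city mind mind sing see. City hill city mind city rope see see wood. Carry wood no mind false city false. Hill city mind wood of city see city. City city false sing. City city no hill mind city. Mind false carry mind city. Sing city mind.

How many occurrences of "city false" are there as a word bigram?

2

Scanning the 52 overlapping bigram windows for "city false":
  position 26–27: city false
  position 37–38: city false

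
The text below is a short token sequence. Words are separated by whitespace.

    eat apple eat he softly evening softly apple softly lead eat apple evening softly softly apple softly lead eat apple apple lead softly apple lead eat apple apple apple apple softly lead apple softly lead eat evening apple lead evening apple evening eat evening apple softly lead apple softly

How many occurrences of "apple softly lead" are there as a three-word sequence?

Scanning the 47 overlapping trigram windows for "apple softly lead":
  position 8–10: apple softly lead
  position 16–18: apple softly lead
  position 30–32: apple softly lead
  position 33–35: apple softly lead
  position 45–47: apple softly lead

5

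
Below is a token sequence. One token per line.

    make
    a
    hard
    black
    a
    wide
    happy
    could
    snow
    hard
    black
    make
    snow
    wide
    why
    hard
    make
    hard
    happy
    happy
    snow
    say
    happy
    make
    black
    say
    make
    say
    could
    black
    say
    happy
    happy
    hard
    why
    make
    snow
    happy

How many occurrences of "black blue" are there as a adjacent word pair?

0

Scanning the 37 overlapping bigram windows for "black blue":
  (none found)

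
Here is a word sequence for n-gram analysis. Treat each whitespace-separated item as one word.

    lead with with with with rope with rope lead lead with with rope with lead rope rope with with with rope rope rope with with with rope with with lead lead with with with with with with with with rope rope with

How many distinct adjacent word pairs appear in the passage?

42 tokens → 41 bigram windows in total.
Repeated bigrams (each contributes count−1 duplicates):
  with with: 16
  rope with: 6
  with rope: 6
  rope rope: 4
  lead with: 3
  lead lead: 2
  with lead: 2
32 duplicate windows → 41 − 32 = 9 distinct.

9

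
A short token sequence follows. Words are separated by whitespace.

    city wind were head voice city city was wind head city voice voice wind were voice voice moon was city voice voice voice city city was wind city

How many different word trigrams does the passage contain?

22

28 tokens → 26 trigram windows in total.
Repeated trigrams (each contributes count−1 duplicates):
  city city was: 2
  city voice voice: 2
  city was wind: 2
  voice city city: 2
4 duplicate windows → 26 − 4 = 22 distinct.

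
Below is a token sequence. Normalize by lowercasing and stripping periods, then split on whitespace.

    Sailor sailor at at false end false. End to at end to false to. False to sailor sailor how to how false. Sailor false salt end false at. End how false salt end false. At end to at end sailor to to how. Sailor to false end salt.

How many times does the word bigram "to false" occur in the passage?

Scanning the 47 overlapping bigram windows for "to false":
  position 12–13: to false
  position 14–15: to false
  position 45–46: to false

3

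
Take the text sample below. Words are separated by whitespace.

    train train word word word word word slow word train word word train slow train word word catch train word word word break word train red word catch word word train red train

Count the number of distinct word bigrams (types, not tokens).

33 tokens → 32 bigram windows in total.
Repeated bigrams (each contributes count−1 duplicates):
  word word: 9
  train word: 4
  word train: 4
  train red: 2
  word catch: 2
16 duplicate windows → 32 − 16 = 16 distinct.

16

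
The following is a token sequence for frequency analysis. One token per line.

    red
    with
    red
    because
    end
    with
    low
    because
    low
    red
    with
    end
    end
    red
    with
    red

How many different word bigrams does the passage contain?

16 tokens → 15 bigram windows in total.
Repeated bigrams (each contributes count−1 duplicates):
  red with: 3
  with red: 2
3 duplicate windows → 15 − 3 = 12 distinct.

12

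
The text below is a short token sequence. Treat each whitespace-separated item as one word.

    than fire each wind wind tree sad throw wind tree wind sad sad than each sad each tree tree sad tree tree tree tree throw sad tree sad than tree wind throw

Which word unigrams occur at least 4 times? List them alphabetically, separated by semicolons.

sad; tree; wind

Unigram counts meeting the condition (at least 4 times):
  sad: 7
  tree: 10
  wind: 5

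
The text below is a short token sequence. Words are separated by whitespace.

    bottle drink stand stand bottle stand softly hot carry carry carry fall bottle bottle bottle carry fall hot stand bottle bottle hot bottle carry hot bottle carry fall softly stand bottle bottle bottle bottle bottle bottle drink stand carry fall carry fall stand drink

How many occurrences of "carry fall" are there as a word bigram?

5

Scanning the 43 overlapping bigram windows for "carry fall":
  position 11–12: carry fall
  position 16–17: carry fall
  position 27–28: carry fall
  position 39–40: carry fall
  position 41–42: carry fall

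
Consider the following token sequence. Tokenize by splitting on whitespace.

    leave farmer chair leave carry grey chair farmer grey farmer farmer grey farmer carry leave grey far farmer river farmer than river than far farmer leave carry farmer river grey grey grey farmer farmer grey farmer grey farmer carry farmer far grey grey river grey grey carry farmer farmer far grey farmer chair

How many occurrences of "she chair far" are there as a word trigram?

0

Scanning the 51 overlapping trigram windows for "she chair far":
  (none found)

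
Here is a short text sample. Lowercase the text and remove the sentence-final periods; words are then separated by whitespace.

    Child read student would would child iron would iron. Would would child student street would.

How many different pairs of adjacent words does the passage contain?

11

15 tokens → 14 bigram windows in total.
Repeated bigrams (each contributes count−1 duplicates):
  iron would: 2
  would child: 2
  would would: 2
3 duplicate windows → 14 − 3 = 11 distinct.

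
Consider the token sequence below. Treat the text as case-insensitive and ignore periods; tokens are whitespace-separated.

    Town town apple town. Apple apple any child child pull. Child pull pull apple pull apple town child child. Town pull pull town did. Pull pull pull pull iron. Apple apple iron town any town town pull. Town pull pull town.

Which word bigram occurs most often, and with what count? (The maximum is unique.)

"pull pull", 6 times

Bigram frequencies (highest first):
  pull pull: 6
  town pull: 3
  pull town: 3
  town town: 2
  town apple: 2
  apple town: 2
  … (18 more, each ≤ 2)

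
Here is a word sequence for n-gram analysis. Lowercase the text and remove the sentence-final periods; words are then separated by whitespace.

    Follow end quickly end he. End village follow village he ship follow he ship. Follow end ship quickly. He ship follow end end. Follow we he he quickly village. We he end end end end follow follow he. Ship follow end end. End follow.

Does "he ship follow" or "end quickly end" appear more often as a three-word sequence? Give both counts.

"he ship follow" (4 vs 1)

"he ship follow": 4 occurrences
"end quickly end": 1 occurrence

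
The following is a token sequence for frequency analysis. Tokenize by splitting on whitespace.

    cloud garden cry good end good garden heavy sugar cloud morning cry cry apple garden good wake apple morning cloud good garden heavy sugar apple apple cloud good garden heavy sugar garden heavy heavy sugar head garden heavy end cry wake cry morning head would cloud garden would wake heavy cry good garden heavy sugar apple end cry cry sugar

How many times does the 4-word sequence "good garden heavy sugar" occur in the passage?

4

Scanning the 57 overlapping 4-gram windows for "good garden heavy sugar":
  position 6–9: good garden heavy sugar
  position 21–24: good garden heavy sugar
  position 28–31: good garden heavy sugar
  position 52–55: good garden heavy sugar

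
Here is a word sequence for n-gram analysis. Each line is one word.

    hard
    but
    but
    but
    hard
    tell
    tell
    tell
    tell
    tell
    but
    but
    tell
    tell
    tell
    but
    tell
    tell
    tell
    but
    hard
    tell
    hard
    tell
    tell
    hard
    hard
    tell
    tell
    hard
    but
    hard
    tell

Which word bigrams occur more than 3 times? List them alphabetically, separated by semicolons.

hard tell; tell tell

Bigram counts meeting the condition (more than 3 times):
  hard tell: 5
  tell tell: 10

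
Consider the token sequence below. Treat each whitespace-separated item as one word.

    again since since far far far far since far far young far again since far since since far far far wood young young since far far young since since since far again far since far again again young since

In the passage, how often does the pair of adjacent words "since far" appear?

Scanning the 38 overlapping bigram windows for "since far":
  position 3–4: since far
  position 8–9: since far
  position 14–15: since far
  position 17–18: since far
  position 24–25: since far
  position 30–31: since far
  position 34–35: since far

7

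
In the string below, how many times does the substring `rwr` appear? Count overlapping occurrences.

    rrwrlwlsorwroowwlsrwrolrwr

Sliding a length-3 window over the 26 characters (24 positions):
  position 2–4: rwr
  position 10–12: rwr
  position 19–21: rwr
  position 24–26: rwr

4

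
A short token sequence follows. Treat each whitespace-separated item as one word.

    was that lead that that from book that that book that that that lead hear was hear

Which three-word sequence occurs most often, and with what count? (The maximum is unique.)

Trigram frequencies (highest first):
  book that that: 2
  was that lead: 1
  that lead that: 1
  lead that that: 1
  that that from: 1
  that from book: 1
  … (8 more, each ≤ 1)

"book that that", 2 times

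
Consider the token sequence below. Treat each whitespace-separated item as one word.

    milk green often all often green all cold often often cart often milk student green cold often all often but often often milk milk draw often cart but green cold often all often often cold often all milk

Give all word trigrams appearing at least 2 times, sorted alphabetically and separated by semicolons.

cold often all; green cold often; often all often

Trigram counts meeting the condition (at least 2 times):
  cold often all: 3
  green cold often: 2
  often all often: 3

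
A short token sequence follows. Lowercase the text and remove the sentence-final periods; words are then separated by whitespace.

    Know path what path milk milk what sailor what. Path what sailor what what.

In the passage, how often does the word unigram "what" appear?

6

Scanning the 14 tokens for "what":
  position 3: what
  position 7: what
  position 9: what
  position 11: what
  position 13: what
  position 14: what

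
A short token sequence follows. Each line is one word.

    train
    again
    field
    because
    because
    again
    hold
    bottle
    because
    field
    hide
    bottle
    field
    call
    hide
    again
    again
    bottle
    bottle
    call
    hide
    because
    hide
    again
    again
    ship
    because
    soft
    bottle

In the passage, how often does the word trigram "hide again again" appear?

2

Scanning the 27 overlapping trigram windows for "hide again again":
  position 15–17: hide again again
  position 23–25: hide again again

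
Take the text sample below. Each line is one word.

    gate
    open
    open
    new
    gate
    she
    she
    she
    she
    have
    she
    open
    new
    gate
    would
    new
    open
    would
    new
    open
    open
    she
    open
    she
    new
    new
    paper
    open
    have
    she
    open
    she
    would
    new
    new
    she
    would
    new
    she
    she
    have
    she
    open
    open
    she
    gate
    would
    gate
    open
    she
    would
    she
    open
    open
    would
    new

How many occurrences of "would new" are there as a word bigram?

Scanning the 55 overlapping bigram windows for "would new":
  position 15–16: would new
  position 18–19: would new
  position 33–34: would new
  position 37–38: would new
  position 55–56: would new

5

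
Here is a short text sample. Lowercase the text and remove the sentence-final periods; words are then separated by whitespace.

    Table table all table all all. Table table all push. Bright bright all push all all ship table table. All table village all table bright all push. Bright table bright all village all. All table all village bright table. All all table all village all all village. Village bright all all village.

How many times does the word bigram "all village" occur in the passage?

5

Scanning the 51 overlapping bigram windows for "all village":
  position 31–32: all village
  position 36–37: all village
  position 43–44: all village
  position 46–47: all village
  position 51–52: all village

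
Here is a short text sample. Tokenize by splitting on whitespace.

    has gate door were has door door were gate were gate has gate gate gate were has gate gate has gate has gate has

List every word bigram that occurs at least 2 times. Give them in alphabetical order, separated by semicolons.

door were; gate gate; gate has; gate were; has gate; were gate; were has

Bigram counts meeting the condition (at least 2 times):
  door were: 2
  gate gate: 3
  gate has: 4
  gate were: 2
  has gate: 5
  were gate: 2
  were has: 2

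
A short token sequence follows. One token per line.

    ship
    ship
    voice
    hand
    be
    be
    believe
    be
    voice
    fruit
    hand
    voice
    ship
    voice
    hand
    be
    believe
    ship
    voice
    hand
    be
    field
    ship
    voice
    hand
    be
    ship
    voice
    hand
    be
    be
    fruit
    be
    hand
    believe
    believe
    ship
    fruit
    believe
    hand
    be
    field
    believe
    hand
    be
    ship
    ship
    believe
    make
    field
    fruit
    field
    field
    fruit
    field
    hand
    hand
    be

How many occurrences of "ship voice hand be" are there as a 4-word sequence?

5

Scanning the 55 overlapping 4-gram windows for "ship voice hand be":
  position 2–5: ship voice hand be
  position 13–16: ship voice hand be
  position 18–21: ship voice hand be
  position 23–26: ship voice hand be
  position 27–30: ship voice hand be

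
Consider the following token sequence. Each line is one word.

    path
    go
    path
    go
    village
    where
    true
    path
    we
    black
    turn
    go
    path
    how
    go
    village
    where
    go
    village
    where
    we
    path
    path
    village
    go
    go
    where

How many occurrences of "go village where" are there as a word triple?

3

Scanning the 25 overlapping trigram windows for "go village where":
  position 4–6: go village where
  position 15–17: go village where
  position 18–20: go village where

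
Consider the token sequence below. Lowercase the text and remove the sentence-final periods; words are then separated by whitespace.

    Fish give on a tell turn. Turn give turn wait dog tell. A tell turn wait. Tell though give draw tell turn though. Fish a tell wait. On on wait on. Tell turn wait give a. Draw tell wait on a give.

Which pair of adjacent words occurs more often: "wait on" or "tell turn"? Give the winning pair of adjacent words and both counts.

"tell turn" (4 vs 3)

"wait on": 3 occurrences
"tell turn": 4 occurrences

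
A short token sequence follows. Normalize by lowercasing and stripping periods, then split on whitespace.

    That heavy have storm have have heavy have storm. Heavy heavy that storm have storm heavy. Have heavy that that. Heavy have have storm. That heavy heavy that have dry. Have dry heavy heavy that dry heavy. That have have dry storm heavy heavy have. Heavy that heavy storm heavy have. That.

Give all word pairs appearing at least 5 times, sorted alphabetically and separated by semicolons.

Bigram counts meeting the condition (at least 5 times):
  heavy have: 6
  heavy that: 6

heavy have; heavy that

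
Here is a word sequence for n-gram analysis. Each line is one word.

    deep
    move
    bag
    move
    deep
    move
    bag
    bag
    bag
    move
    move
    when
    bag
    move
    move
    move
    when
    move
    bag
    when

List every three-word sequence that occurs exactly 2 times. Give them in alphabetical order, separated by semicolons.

bag move move; deep move bag; move move when

Trigram counts meeting the condition (exactly 2 times):
  bag move move: 2
  deep move bag: 2
  move move when: 2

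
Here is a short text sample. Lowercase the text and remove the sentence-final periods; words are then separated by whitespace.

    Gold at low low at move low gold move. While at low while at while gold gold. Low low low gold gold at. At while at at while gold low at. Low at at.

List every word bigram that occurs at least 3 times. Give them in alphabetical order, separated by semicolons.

at at; at low; at while; low at; low low; while at

Bigram counts meeting the condition (at least 3 times):
  at at: 3
  at low: 3
  at while: 3
  low at: 3
  low low: 3
  while at: 3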